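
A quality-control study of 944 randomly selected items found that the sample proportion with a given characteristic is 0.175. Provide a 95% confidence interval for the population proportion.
(0.151, 0.199)

Proportion CI:
SE = √(p̂(1-p̂)/n) = √(0.175 · 0.825 / 944) = 0.01237

z* = 1.960
Margin = z* · SE = 1.960 · 0.01237 = 0.0242

CI: 0.175 ± 0.0242 = (0.151, 0.199)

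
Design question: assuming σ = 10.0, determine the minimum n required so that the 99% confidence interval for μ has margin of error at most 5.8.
n ≥ 20

For margin E ≤ 5.8:
n ≥ (z* · σ / E)²
n ≥ (2.576 · 10.0 / 5.8)²
n ≥ 19.73

Minimum n = 20 (rounding up)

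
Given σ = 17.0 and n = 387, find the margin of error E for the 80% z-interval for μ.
Margin of error = 1.11

Margin of error = z* · σ/√n
= 1.282 · 17.0/√387
= 1.282 · 17.0/19.6723
= 1.11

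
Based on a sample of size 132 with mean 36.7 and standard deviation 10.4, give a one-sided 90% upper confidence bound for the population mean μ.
μ ≤ 37.87

Upper bound (one-sided):
t* = 1.288 (one-sided for 90%)
Upper bound = x̄ + t* · s/√n = 36.7 + 1.288 · 10.4/√132 = 37.87

We are 90% confident that μ ≤ 37.87.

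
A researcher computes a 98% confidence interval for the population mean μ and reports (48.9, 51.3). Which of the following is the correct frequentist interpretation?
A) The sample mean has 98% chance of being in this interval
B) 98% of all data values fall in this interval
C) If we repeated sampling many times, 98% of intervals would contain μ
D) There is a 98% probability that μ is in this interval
C

A) Wrong — x̄ is observed and sits in the interval by construction.
B) Wrong — a CI is about the parameter μ, not individual data values.
C) Correct — this is the frequentist long-run coverage interpretation.
D) Wrong — μ is fixed; the randomness lives in the interval, not in μ.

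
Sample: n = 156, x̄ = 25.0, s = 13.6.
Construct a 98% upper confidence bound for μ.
μ ≤ 27.26

Upper bound (one-sided):
t* = 2.071 (one-sided for 98%)
Upper bound = x̄ + t* · s/√n = 25.0 + 2.071 · 13.6/√156 = 27.26

We are 98% confident that μ ≤ 27.26.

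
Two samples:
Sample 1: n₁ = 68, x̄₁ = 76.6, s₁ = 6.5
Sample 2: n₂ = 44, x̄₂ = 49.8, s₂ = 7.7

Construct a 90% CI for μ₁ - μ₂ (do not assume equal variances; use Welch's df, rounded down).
(24.47, 29.13)

Difference: x̄₁ - x̄₂ = 26.80
SE = √(s₁²/n₁ + s₂²/n₂) = √(6.5²/68 + 7.7²/44) = 1.4031
df = 80.77 → 80 (Welch–Satterthwaite, rounded down)
t* = 1.664

CI: 26.80 ± 1.664 · 1.4031 = 26.80 ± 2.33 = (24.47, 29.13)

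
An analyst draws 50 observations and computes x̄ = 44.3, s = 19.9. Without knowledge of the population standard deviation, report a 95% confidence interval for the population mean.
(38.64, 49.96)

t-interval (σ unknown):
df = n - 1 = 49
t* = 2.010 for 95% confidence

Margin of error = t* · s/√n = 2.010 · 19.9/√50 = 5.66

CI: (38.64, 49.96)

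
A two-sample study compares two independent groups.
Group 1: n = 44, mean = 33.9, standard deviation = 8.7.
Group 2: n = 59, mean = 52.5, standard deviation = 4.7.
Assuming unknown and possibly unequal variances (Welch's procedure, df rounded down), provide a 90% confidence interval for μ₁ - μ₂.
(-21.02, -16.18)

Difference: x̄₁ - x̄₂ = -18.60
SE = √(s₁²/n₁ + s₂²/n₂) = √(8.7²/44 + 4.7²/59) = 1.4473
df = 61.59 → 61 (Welch–Satterthwaite, rounded down)
t* = 1.670

CI: -18.60 ± 1.670 · 1.4473 = -18.60 ± 2.42 = (-21.02, -16.18)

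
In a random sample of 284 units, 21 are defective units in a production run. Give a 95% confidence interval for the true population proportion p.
(0.044, 0.104)

Proportion CI:
p̂ = 21/284 = 0.07394
SE = √(p̂(1-p̂)/n) = √(0.07394 · 0.92606 / 284) = 0.01553

z* = 1.960
Margin = z* · SE = 1.960 · 0.01553 = 0.0304

CI: 0.07394 ± 0.0304 = (0.044, 0.104)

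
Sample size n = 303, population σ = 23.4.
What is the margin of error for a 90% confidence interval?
Margin of error = 2.21

Margin of error = z* · σ/√n
= 1.645 · 23.4/√303
= 1.645 · 23.4/17.4069
= 2.21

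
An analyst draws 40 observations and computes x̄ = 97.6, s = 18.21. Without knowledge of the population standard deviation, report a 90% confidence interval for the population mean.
(92.75, 102.45)

t-interval (σ unknown):
df = n - 1 = 39
t* = 1.685 for 90% confidence

Margin of error = t* · s/√n = 1.685 · 18.21/√40 = 4.85

CI: (92.75, 102.45)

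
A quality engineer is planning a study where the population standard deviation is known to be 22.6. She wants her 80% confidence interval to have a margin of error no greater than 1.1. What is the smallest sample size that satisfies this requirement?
n ≥ 694

For margin E ≤ 1.1:
n ≥ (z* · σ / E)²
n ≥ (1.282 · 22.6 / 1.1)²
n ≥ 693.76

Minimum n = 694 (rounding up)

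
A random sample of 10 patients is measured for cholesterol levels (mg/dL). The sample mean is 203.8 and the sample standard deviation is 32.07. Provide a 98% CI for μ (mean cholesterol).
(175.19, 232.41)

t-interval (σ unknown):
df = n - 1 = 9
t* = 2.821 for 98% confidence

Margin of error = t* · s/√n = 2.821 · 32.07/√10 = 28.61

CI: (175.19, 232.41)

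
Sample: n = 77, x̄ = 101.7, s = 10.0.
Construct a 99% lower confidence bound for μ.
μ ≥ 98.99

Lower bound (one-sided):
t* = 2.376 (one-sided for 99%)
Lower bound = x̄ - t* · s/√n = 101.7 - 2.376 · 10.0/√77 = 98.99

We are 99% confident that μ ≥ 98.99.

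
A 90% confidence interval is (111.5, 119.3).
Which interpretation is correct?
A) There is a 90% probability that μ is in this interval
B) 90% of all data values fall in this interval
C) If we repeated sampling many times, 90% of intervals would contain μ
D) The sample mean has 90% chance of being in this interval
C

A) Wrong — μ is fixed; the randomness lives in the interval, not in μ.
B) Wrong — a CI is about the parameter μ, not individual data values.
C) Correct — this is the frequentist long-run coverage interpretation.
D) Wrong — x̄ is observed and sits in the interval by construction.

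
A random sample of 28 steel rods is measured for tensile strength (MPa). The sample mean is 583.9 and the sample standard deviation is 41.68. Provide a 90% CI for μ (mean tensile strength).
(570.49, 597.31)

t-interval (σ unknown):
df = n - 1 = 27
t* = 1.703 for 90% confidence

Margin of error = t* · s/√n = 1.703 · 41.68/√28 = 13.41

CI: (570.49, 597.31)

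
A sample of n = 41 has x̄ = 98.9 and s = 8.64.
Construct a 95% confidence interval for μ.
(96.17, 101.63)

t-interval (σ unknown):
df = n - 1 = 40
t* = 2.021 for 95% confidence

Margin of error = t* · s/√n = 2.021 · 8.64/√41 = 2.73

CI: (96.17, 101.63)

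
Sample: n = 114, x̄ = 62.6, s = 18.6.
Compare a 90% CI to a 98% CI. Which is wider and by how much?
98% CI is wider by 2.44

df = 113
90% CI: t* = 1.658, (59.71, 65.49), width = 2 · t* · s/√n = 5.78
98% CI: t* = 2.360, (58.49, 66.71), width = 2 · t* · s/√n = 8.22

The 98% CI is wider by 8.22 - 5.78 = 2.44.
Higher confidence requires a wider interval.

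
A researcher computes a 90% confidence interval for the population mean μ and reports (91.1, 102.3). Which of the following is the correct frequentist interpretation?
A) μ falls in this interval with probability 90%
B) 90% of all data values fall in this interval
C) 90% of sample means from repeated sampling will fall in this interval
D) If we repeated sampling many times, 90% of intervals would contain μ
D

A) Wrong — μ is fixed; the randomness lives in the interval, not in μ.
B) Wrong — a CI is about the parameter μ, not individual data values.
C) Wrong — coverage applies to intervals containing μ, not to future x̄ values.
D) Correct — this is the frequentist long-run coverage interpretation.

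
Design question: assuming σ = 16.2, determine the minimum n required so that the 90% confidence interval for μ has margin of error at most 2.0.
n ≥ 178

For margin E ≤ 2.0:
n ≥ (z* · σ / E)²
n ≥ (1.645 · 16.2 / 2.0)²
n ≥ 177.54

Minimum n = 178 (rounding up)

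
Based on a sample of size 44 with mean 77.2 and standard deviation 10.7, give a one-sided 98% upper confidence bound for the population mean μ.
μ ≤ 80.62

Upper bound (one-sided):
t* = 2.118 (one-sided for 98%)
Upper bound = x̄ + t* · s/√n = 77.2 + 2.118 · 10.7/√44 = 80.62

We are 98% confident that μ ≤ 80.62.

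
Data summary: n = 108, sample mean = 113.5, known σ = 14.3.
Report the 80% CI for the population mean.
(111.74, 115.26)

z-interval (σ known):
z* = 1.282 for 80% confidence

Margin of error = z* · σ/√n = 1.282 · 14.3/√108 = 1.76

CI: (113.5 - 1.76, 113.5 + 1.76) = (111.74, 115.26)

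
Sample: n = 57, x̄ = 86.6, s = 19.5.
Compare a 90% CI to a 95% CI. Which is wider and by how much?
95% CI is wider by 1.71

df = 56
90% CI: t* = 1.673, (82.28, 90.92), width = 2 · t* · s/√n = 8.64
95% CI: t* = 2.003, (81.43, 91.77), width = 2 · t* · s/√n = 10.35

The 95% CI is wider by 10.35 - 8.64 = 1.71.
Higher confidence requires a wider interval.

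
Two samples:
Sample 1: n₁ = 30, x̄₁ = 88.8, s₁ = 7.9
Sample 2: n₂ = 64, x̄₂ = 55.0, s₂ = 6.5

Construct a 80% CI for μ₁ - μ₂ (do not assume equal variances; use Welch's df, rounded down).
(31.65, 35.95)

Difference: x̄₁ - x̄₂ = 33.80
SE = √(s₁²/n₁ + s₂²/n₂) = √(7.9²/30 + 6.5²/64) = 1.6554
df = 48.10 → 48 (Welch–Satterthwaite, rounded down)
t* = 1.299

CI: 33.80 ± 1.299 · 1.6554 = 33.80 ± 2.15 = (31.65, 35.95)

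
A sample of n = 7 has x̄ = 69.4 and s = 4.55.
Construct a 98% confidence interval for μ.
(63.99, 74.81)

t-interval (σ unknown):
df = n - 1 = 6
t* = 3.143 for 98% confidence

Margin of error = t* · s/√n = 3.143 · 4.55/√7 = 5.41

CI: (63.99, 74.81)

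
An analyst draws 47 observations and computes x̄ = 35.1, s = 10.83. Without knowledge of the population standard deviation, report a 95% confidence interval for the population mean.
(31.92, 38.28)

t-interval (σ unknown):
df = n - 1 = 46
t* = 2.013 for 95% confidence

Margin of error = t* · s/√n = 2.013 · 10.83/√47 = 3.18

CI: (31.92, 38.28)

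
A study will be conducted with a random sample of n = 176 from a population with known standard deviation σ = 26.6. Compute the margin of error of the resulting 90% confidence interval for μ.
Margin of error = 3.30

Margin of error = z* · σ/√n
= 1.645 · 26.6/√176
= 1.645 · 26.6/13.2665
= 3.30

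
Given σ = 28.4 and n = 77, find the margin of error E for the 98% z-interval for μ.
Margin of error = 7.53

Margin of error = z* · σ/√n
= 2.326 · 28.4/√77
= 2.326 · 28.4/8.7750
= 7.53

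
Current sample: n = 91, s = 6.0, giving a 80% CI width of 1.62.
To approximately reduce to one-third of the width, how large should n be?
n ≈ 819

CI width ∝ 1/√n
To reduce width by factor 3, need √n to grow by 3 → need 3² = 9 times as many samples.

Current: n = 91, width = 1.62
New: n = 819, width ≈ 0.54

Width reduced by factor of 1.62/0.54 = 3.00.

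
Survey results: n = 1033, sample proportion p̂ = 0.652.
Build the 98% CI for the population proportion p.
(0.618, 0.686)

Proportion CI:
SE = √(p̂(1-p̂)/n) = √(0.652 · 0.348 / 1033) = 0.01482

z* = 2.326
Margin = z* · SE = 2.326 · 0.01482 = 0.0345

CI: 0.652 ± 0.0345 = (0.618, 0.686)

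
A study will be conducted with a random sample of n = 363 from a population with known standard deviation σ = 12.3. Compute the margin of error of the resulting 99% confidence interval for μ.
Margin of error = 1.66

Margin of error = z* · σ/√n
= 2.576 · 12.3/√363
= 2.576 · 12.3/19.0526
= 1.66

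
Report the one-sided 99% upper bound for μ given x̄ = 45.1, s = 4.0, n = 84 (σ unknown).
μ ≤ 46.14

Upper bound (one-sided):
t* = 2.372 (one-sided for 99%)
Upper bound = x̄ + t* · s/√n = 45.1 + 2.372 · 4.0/√84 = 46.14

We are 99% confident that μ ≤ 46.14.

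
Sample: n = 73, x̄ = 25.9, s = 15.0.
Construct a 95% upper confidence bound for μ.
μ ≤ 28.82

Upper bound (one-sided):
t* = 1.666 (one-sided for 95%)
Upper bound = x̄ + t* · s/√n = 25.9 + 1.666 · 15.0/√73 = 28.82

We are 95% confident that μ ≤ 28.82.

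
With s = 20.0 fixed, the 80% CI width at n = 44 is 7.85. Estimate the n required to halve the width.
n ≈ 176

CI width ∝ 1/√n
To reduce width by factor 2, need √n to grow by 2 → need 2² = 4 times as many samples.

Current: n = 44, width = 7.85
New: n = 176, width ≈ 3.88

Width reduced by factor of 7.85/3.88 = 2.02.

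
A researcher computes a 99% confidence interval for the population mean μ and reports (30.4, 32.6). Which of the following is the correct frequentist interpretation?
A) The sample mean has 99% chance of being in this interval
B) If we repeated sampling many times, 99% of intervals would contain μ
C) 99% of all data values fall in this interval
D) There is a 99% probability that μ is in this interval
B

A) Wrong — x̄ is observed and sits in the interval by construction.
B) Correct — this is the frequentist long-run coverage interpretation.
C) Wrong — a CI is about the parameter μ, not individual data values.
D) Wrong — μ is fixed; the randomness lives in the interval, not in μ.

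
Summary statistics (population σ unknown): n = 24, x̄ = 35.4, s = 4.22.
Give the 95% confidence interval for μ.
(33.62, 37.18)

t-interval (σ unknown):
df = n - 1 = 23
t* = 2.069 for 95% confidence

Margin of error = t* · s/√n = 2.069 · 4.22/√24 = 1.78

CI: (33.62, 37.18)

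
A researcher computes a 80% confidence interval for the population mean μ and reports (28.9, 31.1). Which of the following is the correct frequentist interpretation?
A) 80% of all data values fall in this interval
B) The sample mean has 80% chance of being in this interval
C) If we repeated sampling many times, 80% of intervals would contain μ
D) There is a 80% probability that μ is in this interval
C

A) Wrong — a CI is about the parameter μ, not individual data values.
B) Wrong — x̄ is observed and sits in the interval by construction.
C) Correct — this is the frequentist long-run coverage interpretation.
D) Wrong — μ is fixed; the randomness lives in the interval, not in μ.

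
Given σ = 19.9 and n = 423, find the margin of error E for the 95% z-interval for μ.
Margin of error = 1.90

Margin of error = z* · σ/√n
= 1.960 · 19.9/√423
= 1.960 · 19.9/20.5670
= 1.90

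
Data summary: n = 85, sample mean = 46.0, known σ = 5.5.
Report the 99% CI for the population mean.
(44.46, 47.54)

z-interval (σ known):
z* = 2.576 for 99% confidence

Margin of error = z* · σ/√n = 2.576 · 5.5/√85 = 1.54

CI: (46.0 - 1.54, 46.0 + 1.54) = (44.46, 47.54)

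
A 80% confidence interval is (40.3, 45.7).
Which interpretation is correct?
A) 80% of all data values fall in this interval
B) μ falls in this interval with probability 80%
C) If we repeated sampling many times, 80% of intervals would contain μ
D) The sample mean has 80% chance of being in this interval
C

A) Wrong — a CI is about the parameter μ, not individual data values.
B) Wrong — μ is fixed; the randomness lives in the interval, not in μ.
C) Correct — this is the frequentist long-run coverage interpretation.
D) Wrong — x̄ is observed and sits in the interval by construction.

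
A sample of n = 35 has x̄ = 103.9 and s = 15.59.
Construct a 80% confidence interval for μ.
(100.46, 107.34)

t-interval (σ unknown):
df = n - 1 = 34
t* = 1.307 for 80% confidence

Margin of error = t* · s/√n = 1.307 · 15.59/√35 = 3.44

CI: (100.46, 107.34)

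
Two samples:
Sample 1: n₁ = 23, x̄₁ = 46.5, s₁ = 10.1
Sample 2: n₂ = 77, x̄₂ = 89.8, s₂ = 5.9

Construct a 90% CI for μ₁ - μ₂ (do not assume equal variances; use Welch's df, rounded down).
(-47.07, -39.53)

Difference: x̄₁ - x̄₂ = -43.30
SE = √(s₁²/n₁ + s₂²/n₂) = √(10.1²/23 + 5.9²/77) = 2.2107
df = 26.63 → 26 (Welch–Satterthwaite, rounded down)
t* = 1.706

CI: -43.30 ± 1.706 · 2.2107 = -43.30 ± 3.77 = (-47.07, -39.53)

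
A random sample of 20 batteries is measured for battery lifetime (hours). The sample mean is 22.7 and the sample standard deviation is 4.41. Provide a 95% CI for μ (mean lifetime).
(20.64, 24.76)

t-interval (σ unknown):
df = n - 1 = 19
t* = 2.093 for 95% confidence

Margin of error = t* · s/√n = 2.093 · 4.41/√20 = 2.06

CI: (20.64, 24.76)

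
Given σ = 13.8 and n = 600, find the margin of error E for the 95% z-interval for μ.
Margin of error = 1.10

Margin of error = z* · σ/√n
= 1.960 · 13.8/√600
= 1.960 · 13.8/24.4949
= 1.10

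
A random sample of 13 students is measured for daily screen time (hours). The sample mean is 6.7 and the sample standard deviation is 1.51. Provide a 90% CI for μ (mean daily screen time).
(5.95, 7.45)

t-interval (σ unknown):
df = n - 1 = 12
t* = 1.782 for 90% confidence

Margin of error = t* · s/√n = 1.782 · 1.51/√13 = 0.75

CI: (5.95, 7.45)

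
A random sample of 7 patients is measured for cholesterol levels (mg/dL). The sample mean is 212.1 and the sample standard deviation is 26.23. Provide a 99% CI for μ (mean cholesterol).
(175.35, 248.85)

t-interval (σ unknown):
df = n - 1 = 6
t* = 3.707 for 99% confidence

Margin of error = t* · s/√n = 3.707 · 26.23/√7 = 36.75

CI: (175.35, 248.85)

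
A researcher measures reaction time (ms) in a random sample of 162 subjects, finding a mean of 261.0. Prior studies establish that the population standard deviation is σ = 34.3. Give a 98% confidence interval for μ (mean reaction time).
(254.73, 267.27)

z-interval (σ known):
z* = 2.326 for 98% confidence

Margin of error = z* · σ/√n = 2.326 · 34.3/√162 = 6.27

CI: (261.0 - 6.27, 261.0 + 6.27) = (254.73, 267.27)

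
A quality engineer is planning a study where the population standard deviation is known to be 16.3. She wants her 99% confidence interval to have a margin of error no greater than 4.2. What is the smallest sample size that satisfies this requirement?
n ≥ 100

For margin E ≤ 4.2:
n ≥ (z* · σ / E)²
n ≥ (2.576 · 16.3 / 4.2)²
n ≥ 99.95

Minimum n = 100 (rounding up)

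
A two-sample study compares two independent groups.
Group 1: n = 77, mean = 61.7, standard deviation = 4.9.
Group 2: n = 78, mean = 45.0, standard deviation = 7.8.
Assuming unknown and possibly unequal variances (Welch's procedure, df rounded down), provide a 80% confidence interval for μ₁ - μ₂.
(15.35, 18.05)

Difference: x̄₁ - x̄₂ = 16.70
SE = √(s₁²/n₁ + s₂²/n₂) = √(4.9²/77 + 7.8²/78) = 1.0449
df = 129.85 → 129 (Welch–Satterthwaite, rounded down)
t* = 1.288

CI: 16.70 ± 1.288 · 1.0449 = 16.70 ± 1.35 = (15.35, 18.05)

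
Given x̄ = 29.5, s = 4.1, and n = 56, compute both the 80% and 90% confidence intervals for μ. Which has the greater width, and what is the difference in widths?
90% CI is wider by 0.41

df = 55
80% CI: t* = 1.297, (28.79, 30.21), width = 2 · t* · s/√n = 1.42
90% CI: t* = 1.673, (28.58, 30.42), width = 2 · t* · s/√n = 1.83

The 90% CI is wider by 1.83 - 1.42 = 0.41.
Higher confidence requires a wider interval.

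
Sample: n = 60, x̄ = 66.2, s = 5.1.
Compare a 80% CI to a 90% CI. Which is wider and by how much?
90% CI is wider by 0.49

df = 59
80% CI: t* = 1.296, (65.35, 67.05), width = 2 · t* · s/√n = 1.71
90% CI: t* = 1.671, (65.10, 67.30), width = 2 · t* · s/√n = 2.20

The 90% CI is wider by 2.20 - 1.71 = 0.49.
Higher confidence requires a wider interval.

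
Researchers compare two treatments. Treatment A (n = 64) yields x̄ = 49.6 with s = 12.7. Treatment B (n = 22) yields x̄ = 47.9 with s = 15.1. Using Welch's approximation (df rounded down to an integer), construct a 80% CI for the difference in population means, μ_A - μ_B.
(-3.00, 6.40)

Difference: x̄₁ - x̄₂ = 1.70
SE = √(s₁²/n₁ + s₂²/n₂) = √(12.7²/64 + 15.1²/22) = 3.5895
df = 31.83 → 31 (Welch–Satterthwaite, rounded down)
t* = 1.309

CI: 1.70 ± 1.309 · 3.5895 = 1.70 ± 4.70 = (-3.00, 6.40)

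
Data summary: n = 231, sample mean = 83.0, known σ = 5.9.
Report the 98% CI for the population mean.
(82.10, 83.90)

z-interval (σ known):
z* = 2.326 for 98% confidence

Margin of error = z* · σ/√n = 2.326 · 5.9/√231 = 0.90

CI: (83.0 - 0.90, 83.0 + 0.90) = (82.10, 83.90)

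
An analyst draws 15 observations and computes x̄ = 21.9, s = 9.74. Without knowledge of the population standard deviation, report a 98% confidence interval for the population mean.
(15.30, 28.50)

t-interval (σ unknown):
df = n - 1 = 14
t* = 2.624 for 98% confidence

Margin of error = t* · s/√n = 2.624 · 9.74/√15 = 6.60

CI: (15.30, 28.50)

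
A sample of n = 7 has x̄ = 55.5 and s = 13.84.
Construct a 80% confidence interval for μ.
(47.97, 63.03)

t-interval (σ unknown):
df = n - 1 = 6
t* = 1.440 for 80% confidence

Margin of error = t* · s/√n = 1.440 · 13.84/√7 = 7.53

CI: (47.97, 63.03)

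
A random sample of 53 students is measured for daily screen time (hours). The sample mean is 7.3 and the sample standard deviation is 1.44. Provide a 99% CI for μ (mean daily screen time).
(6.77, 7.83)

t-interval (σ unknown):
df = n - 1 = 52
t* = 2.674 for 99% confidence

Margin of error = t* · s/√n = 2.674 · 1.44/√53 = 0.53

CI: (6.77, 7.83)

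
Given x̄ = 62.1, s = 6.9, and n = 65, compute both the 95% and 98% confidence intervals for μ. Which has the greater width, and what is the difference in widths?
98% CI is wider by 0.66

df = 64
95% CI: t* = 1.998, (60.39, 63.81), width = 2 · t* · s/√n = 3.42
98% CI: t* = 2.386, (60.06, 64.14), width = 2 · t* · s/√n = 4.08

The 98% CI is wider by 4.08 - 3.42 = 0.66.
Higher confidence requires a wider interval.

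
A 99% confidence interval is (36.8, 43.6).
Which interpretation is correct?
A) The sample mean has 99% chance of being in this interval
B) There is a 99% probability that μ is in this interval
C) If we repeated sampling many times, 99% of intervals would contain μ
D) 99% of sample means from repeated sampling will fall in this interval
C

A) Wrong — x̄ is observed and sits in the interval by construction.
B) Wrong — μ is fixed; the randomness lives in the interval, not in μ.
C) Correct — this is the frequentist long-run coverage interpretation.
D) Wrong — coverage applies to intervals containing μ, not to future x̄ values.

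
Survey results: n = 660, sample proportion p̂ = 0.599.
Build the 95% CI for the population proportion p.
(0.562, 0.636)

Proportion CI:
SE = √(p̂(1-p̂)/n) = √(0.599 · 0.401 / 660) = 0.01908

z* = 1.960
Margin = z* · SE = 1.960 · 0.01908 = 0.0374

CI: 0.599 ± 0.0374 = (0.562, 0.636)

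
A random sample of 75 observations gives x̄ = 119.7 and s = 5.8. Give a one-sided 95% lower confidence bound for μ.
μ ≥ 118.58

Lower bound (one-sided):
t* = 1.666 (one-sided for 95%)
Lower bound = x̄ - t* · s/√n = 119.7 - 1.666 · 5.8/√75 = 118.58

We are 95% confident that μ ≥ 118.58.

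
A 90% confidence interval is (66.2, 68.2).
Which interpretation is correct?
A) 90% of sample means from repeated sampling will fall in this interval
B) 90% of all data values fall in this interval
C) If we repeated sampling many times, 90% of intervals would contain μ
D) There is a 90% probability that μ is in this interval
C

A) Wrong — coverage applies to intervals containing μ, not to future x̄ values.
B) Wrong — a CI is about the parameter μ, not individual data values.
C) Correct — this is the frequentist long-run coverage interpretation.
D) Wrong — μ is fixed; the randomness lives in the interval, not in μ.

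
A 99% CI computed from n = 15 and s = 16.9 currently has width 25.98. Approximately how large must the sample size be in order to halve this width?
n ≈ 60

CI width ∝ 1/√n
To reduce width by factor 2, need √n to grow by 2 → need 2² = 4 times as many samples.

Current: n = 15, width = 25.98
New: n = 60, width ≈ 11.62

Width reduced by factor of 25.98/11.62 = 2.24.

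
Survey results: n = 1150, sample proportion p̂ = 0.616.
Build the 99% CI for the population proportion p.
(0.579, 0.653)

Proportion CI:
SE = √(p̂(1-p̂)/n) = √(0.616 · 0.384 / 1150) = 0.01434

z* = 2.576
Margin = z* · SE = 2.576 · 0.01434 = 0.0369

CI: 0.616 ± 0.0369 = (0.579, 0.653)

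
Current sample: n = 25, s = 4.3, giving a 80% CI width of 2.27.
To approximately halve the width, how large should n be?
n ≈ 100

CI width ∝ 1/√n
To reduce width by factor 2, need √n to grow by 2 → need 2² = 4 times as many samples.

Current: n = 25, width = 2.27
New: n = 100, width ≈ 1.11

Width reduced by factor of 2.27/1.11 = 2.05.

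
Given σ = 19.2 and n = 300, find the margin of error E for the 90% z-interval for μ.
Margin of error = 1.82

Margin of error = z* · σ/√n
= 1.645 · 19.2/√300
= 1.645 · 19.2/17.3205
= 1.82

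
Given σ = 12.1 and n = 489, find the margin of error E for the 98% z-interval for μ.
Margin of error = 1.27

Margin of error = z* · σ/√n
= 2.326 · 12.1/√489
= 2.326 · 12.1/22.1133
= 1.27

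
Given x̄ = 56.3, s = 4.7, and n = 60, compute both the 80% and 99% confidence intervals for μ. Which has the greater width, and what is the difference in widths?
99% CI is wider by 1.66

df = 59
80% CI: t* = 1.296, (55.51, 57.09), width = 2 · t* · s/√n = 1.57
99% CI: t* = 2.662, (54.68, 57.92), width = 2 · t* · s/√n = 3.23

The 99% CI is wider by 3.23 - 1.57 = 1.66.
Higher confidence requires a wider interval.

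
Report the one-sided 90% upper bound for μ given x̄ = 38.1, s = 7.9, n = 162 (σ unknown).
μ ≤ 38.90

Upper bound (one-sided):
t* = 1.287 (one-sided for 90%)
Upper bound = x̄ + t* · s/√n = 38.1 + 1.287 · 7.9/√162 = 38.90

We are 90% confident that μ ≤ 38.90.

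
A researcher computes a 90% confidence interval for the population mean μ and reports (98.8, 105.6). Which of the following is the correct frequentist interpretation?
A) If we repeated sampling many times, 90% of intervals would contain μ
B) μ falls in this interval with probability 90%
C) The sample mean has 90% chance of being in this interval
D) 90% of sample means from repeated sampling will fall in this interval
A

A) Correct — this is the frequentist long-run coverage interpretation.
B) Wrong — μ is fixed; the randomness lives in the interval, not in μ.
C) Wrong — x̄ is observed and sits in the interval by construction.
D) Wrong — coverage applies to intervals containing μ, not to future x̄ values.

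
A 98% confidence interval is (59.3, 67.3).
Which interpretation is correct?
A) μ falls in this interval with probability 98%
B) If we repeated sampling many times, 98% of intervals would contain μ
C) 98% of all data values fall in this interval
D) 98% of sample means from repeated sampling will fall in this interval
B

A) Wrong — μ is fixed; the randomness lives in the interval, not in μ.
B) Correct — this is the frequentist long-run coverage interpretation.
C) Wrong — a CI is about the parameter μ, not individual data values.
D) Wrong — coverage applies to intervals containing μ, not to future x̄ values.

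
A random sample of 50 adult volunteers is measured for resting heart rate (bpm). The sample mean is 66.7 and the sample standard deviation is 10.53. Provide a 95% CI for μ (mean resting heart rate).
(63.71, 69.69)

t-interval (σ unknown):
df = n - 1 = 49
t* = 2.010 for 95% confidence

Margin of error = t* · s/√n = 2.010 · 10.53/√50 = 2.99

CI: (63.71, 69.69)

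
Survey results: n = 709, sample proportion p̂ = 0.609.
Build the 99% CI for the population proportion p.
(0.562, 0.656)

Proportion CI:
SE = √(p̂(1-p̂)/n) = √(0.609 · 0.391 / 709) = 0.01833

z* = 2.576
Margin = z* · SE = 2.576 · 0.01833 = 0.0472

CI: 0.609 ± 0.0472 = (0.562, 0.656)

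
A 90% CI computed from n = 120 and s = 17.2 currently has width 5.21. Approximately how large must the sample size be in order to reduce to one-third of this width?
n ≈ 1080

CI width ∝ 1/√n
To reduce width by factor 3, need √n to grow by 3 → need 3² = 9 times as many samples.

Current: n = 120, width = 5.21
New: n = 1080, width ≈ 1.72

Width reduced by factor of 5.21/1.72 = 3.03.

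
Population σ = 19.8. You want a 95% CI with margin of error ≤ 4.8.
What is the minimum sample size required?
n ≥ 66

For margin E ≤ 4.8:
n ≥ (z* · σ / E)²
n ≥ (1.960 · 19.8 / 4.8)²
n ≥ 65.37

Minimum n = 66 (rounding up)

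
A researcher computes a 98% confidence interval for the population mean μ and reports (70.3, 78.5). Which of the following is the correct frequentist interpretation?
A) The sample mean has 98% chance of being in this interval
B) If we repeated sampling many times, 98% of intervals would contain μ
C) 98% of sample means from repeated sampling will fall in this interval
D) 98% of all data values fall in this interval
B

A) Wrong — x̄ is observed and sits in the interval by construction.
B) Correct — this is the frequentist long-run coverage interpretation.
C) Wrong — coverage applies to intervals containing μ, not to future x̄ values.
D) Wrong — a CI is about the parameter μ, not individual data values.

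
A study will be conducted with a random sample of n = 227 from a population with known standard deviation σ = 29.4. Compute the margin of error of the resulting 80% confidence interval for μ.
Margin of error = 2.50

Margin of error = z* · σ/√n
= 1.282 · 29.4/√227
= 1.282 · 29.4/15.0665
= 2.50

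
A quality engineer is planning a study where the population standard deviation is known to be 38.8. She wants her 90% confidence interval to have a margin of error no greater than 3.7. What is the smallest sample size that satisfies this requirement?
n ≥ 298

For margin E ≤ 3.7:
n ≥ (z* · σ / E)²
n ≥ (1.645 · 38.8 / 3.7)²
n ≥ 297.57

Minimum n = 298 (rounding up)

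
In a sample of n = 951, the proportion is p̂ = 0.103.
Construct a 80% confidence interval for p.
(0.090, 0.116)

Proportion CI:
SE = √(p̂(1-p̂)/n) = √(0.103 · 0.897 / 951) = 0.00986

z* = 1.282
Margin = z* · SE = 1.282 · 0.00986 = 0.0126

CI: 0.103 ± 0.0126 = (0.090, 0.116)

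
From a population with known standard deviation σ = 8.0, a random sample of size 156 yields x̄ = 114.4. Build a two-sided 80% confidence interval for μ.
(113.58, 115.22)

z-interval (σ known):
z* = 1.282 for 80% confidence

Margin of error = z* · σ/√n = 1.282 · 8.0/√156 = 0.82

CI: (114.4 - 0.82, 114.4 + 0.82) = (113.58, 115.22)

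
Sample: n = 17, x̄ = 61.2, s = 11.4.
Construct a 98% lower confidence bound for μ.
μ ≥ 55.02

Lower bound (one-sided):
t* = 2.235 (one-sided for 98%)
Lower bound = x̄ - t* · s/√n = 61.2 - 2.235 · 11.4/√17 = 55.02

We are 98% confident that μ ≥ 55.02.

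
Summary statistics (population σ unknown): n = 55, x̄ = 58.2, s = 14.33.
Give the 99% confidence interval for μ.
(53.04, 63.36)

t-interval (σ unknown):
df = n - 1 = 54
t* = 2.670 for 99% confidence

Margin of error = t* · s/√n = 2.670 · 14.33/√55 = 5.16

CI: (53.04, 63.36)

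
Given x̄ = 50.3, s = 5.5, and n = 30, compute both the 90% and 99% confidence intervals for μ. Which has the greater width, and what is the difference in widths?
99% CI is wider by 2.12

df = 29
90% CI: t* = 1.699, (48.59, 52.01), width = 2 · t* · s/√n = 3.41
99% CI: t* = 2.756, (47.53, 53.07), width = 2 · t* · s/√n = 5.53

The 99% CI is wider by 5.53 - 3.41 = 2.12.
Higher confidence requires a wider interval.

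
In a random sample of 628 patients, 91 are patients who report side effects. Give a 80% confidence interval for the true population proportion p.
(0.127, 0.163)

Proportion CI:
p̂ = 91/628 = 0.14490
SE = √(p̂(1-p̂)/n) = √(0.14490 · 0.85510 / 628) = 0.01405

z* = 1.282
Margin = z* · SE = 1.282 · 0.01405 = 0.0180

CI: 0.14490 ± 0.0180 = (0.127, 0.163)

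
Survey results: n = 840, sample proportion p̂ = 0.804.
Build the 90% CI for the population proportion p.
(0.781, 0.827)

Proportion CI:
SE = √(p̂(1-p̂)/n) = √(0.804 · 0.196 / 840) = 0.01370

z* = 1.645
Margin = z* · SE = 1.645 · 0.01370 = 0.0225

CI: 0.804 ± 0.0225 = (0.781, 0.827)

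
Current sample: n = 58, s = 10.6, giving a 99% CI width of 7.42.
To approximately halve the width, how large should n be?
n ≈ 232

CI width ∝ 1/√n
To reduce width by factor 2, need √n to grow by 2 → need 2² = 4 times as many samples.

Current: n = 58, width = 7.42
New: n = 232, width ≈ 3.61

Width reduced by factor of 7.42/3.61 = 2.06.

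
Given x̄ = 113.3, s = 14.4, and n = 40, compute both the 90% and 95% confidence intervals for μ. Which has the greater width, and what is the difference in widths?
95% CI is wider by 1.54

df = 39
90% CI: t* = 1.685, (109.46, 117.14), width = 2 · t* · s/√n = 7.67
95% CI: t* = 2.023, (108.69, 117.91), width = 2 · t* · s/√n = 9.21

The 95% CI is wider by 9.21 - 7.67 = 1.54.
Higher confidence requires a wider interval.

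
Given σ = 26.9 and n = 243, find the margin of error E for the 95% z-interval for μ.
Margin of error = 3.38

Margin of error = z* · σ/√n
= 1.960 · 26.9/√243
= 1.960 · 26.9/15.5885
= 3.38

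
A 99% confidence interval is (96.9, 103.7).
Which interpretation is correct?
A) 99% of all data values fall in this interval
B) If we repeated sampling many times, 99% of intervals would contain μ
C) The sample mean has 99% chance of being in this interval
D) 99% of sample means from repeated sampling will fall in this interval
B

A) Wrong — a CI is about the parameter μ, not individual data values.
B) Correct — this is the frequentist long-run coverage interpretation.
C) Wrong — x̄ is observed and sits in the interval by construction.
D) Wrong — coverage applies to intervals containing μ, not to future x̄ values.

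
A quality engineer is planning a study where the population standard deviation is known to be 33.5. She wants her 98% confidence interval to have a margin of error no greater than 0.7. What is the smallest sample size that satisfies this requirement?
n ≥ 12392

For margin E ≤ 0.7:
n ≥ (z* · σ / E)²
n ≥ (2.326 · 33.5 / 0.7)²
n ≥ 12391.19

Minimum n = 12392 (rounding up)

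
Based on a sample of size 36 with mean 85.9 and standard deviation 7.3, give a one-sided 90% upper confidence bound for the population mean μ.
μ ≤ 87.49

Upper bound (one-sided):
t* = 1.306 (one-sided for 90%)
Upper bound = x̄ + t* · s/√n = 85.9 + 1.306 · 7.3/√36 = 87.49

We are 90% confident that μ ≤ 87.49.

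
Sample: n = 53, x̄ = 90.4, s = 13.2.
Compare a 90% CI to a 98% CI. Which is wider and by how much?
98% CI is wider by 2.63

df = 52
90% CI: t* = 1.675, (87.36, 93.44), width = 2 · t* · s/√n = 6.07
98% CI: t* = 2.400, (86.05, 94.75), width = 2 · t* · s/√n = 8.70

The 98% CI is wider by 8.70 - 6.07 = 2.63.
Higher confidence requires a wider interval.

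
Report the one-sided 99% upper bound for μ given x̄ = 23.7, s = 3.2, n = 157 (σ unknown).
μ ≤ 24.30

Upper bound (one-sided):
t* = 2.350 (one-sided for 99%)
Upper bound = x̄ + t* · s/√n = 23.7 + 2.350 · 3.2/√157 = 24.30

We are 99% confident that μ ≤ 24.30.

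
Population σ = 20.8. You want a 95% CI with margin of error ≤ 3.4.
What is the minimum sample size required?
n ≥ 144

For margin E ≤ 3.4:
n ≥ (z* · σ / E)²
n ≥ (1.960 · 20.8 / 3.4)²
n ≥ 143.77

Minimum n = 144 (rounding up)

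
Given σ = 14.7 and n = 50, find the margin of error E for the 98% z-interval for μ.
Margin of error = 4.84

Margin of error = z* · σ/√n
= 2.326 · 14.7/√50
= 2.326 · 14.7/7.0711
= 4.84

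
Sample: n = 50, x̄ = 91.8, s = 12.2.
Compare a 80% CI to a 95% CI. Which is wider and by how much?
95% CI is wider by 2.46

df = 49
80% CI: t* = 1.299, (89.56, 94.04), width = 2 · t* · s/√n = 4.48
95% CI: t* = 2.010, (88.33, 95.27), width = 2 · t* · s/√n = 6.94

The 95% CI is wider by 6.94 - 4.48 = 2.46.
Higher confidence requires a wider interval.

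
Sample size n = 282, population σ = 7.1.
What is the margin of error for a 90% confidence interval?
Margin of error = 0.70

Margin of error = z* · σ/√n
= 1.645 · 7.1/√282
= 1.645 · 7.1/16.7929
= 0.70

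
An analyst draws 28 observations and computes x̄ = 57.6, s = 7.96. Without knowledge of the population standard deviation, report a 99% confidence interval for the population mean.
(53.43, 61.77)

t-interval (σ unknown):
df = n - 1 = 27
t* = 2.771 for 99% confidence

Margin of error = t* · s/√n = 2.771 · 7.96/√28 = 4.17

CI: (53.43, 61.77)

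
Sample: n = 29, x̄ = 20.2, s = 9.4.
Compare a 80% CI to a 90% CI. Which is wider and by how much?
90% CI is wider by 1.36

df = 28
80% CI: t* = 1.313, (17.91, 22.49), width = 2 · t* · s/√n = 4.58
90% CI: t* = 1.701, (17.23, 23.17), width = 2 · t* · s/√n = 5.94

The 90% CI is wider by 5.94 - 4.58 = 1.36.
Higher confidence requires a wider interval.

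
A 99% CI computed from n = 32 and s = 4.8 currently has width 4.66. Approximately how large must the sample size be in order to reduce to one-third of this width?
n ≈ 288

CI width ∝ 1/√n
To reduce width by factor 3, need √n to grow by 3 → need 3² = 9 times as many samples.

Current: n = 32, width = 4.66
New: n = 288, width ≈ 1.47

Width reduced by factor of 4.66/1.47 = 3.17.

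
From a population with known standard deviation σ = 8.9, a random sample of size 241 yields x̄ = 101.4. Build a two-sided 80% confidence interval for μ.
(100.67, 102.13)

z-interval (σ known):
z* = 1.282 for 80% confidence

Margin of error = z* · σ/√n = 1.282 · 8.9/√241 = 0.73

CI: (101.4 - 0.73, 101.4 + 0.73) = (100.67, 102.13)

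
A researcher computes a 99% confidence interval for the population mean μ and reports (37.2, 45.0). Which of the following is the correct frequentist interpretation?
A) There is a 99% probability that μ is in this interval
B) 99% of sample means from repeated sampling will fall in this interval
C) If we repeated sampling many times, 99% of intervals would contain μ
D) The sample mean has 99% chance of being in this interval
C

A) Wrong — μ is fixed; the randomness lives in the interval, not in μ.
B) Wrong — coverage applies to intervals containing μ, not to future x̄ values.
C) Correct — this is the frequentist long-run coverage interpretation.
D) Wrong — x̄ is observed and sits in the interval by construction.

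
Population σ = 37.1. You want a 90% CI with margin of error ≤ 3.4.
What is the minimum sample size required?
n ≥ 323

For margin E ≤ 3.4:
n ≥ (z* · σ / E)²
n ≥ (1.645 · 37.1 / 3.4)²
n ≥ 322.20

Minimum n = 323 (rounding up)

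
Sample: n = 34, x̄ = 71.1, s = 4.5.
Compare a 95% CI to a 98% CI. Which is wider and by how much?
98% CI is wider by 0.63

df = 33
95% CI: t* = 2.035, (69.53, 72.67), width = 2 · t* · s/√n = 3.14
98% CI: t* = 2.445, (69.21, 72.99), width = 2 · t* · s/√n = 3.77

The 98% CI is wider by 3.77 - 3.14 = 0.63.
Higher confidence requires a wider interval.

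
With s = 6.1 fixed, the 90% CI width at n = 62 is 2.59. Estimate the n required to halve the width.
n ≈ 248

CI width ∝ 1/√n
To reduce width by factor 2, need √n to grow by 2 → need 2² = 4 times as many samples.

Current: n = 62, width = 2.59
New: n = 248, width ≈ 1.28

Width reduced by factor of 2.59/1.28 = 2.02.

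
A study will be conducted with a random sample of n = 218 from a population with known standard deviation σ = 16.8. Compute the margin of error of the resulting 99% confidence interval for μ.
Margin of error = 2.93

Margin of error = z* · σ/√n
= 2.576 · 16.8/√218
= 2.576 · 16.8/14.7648
= 2.93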